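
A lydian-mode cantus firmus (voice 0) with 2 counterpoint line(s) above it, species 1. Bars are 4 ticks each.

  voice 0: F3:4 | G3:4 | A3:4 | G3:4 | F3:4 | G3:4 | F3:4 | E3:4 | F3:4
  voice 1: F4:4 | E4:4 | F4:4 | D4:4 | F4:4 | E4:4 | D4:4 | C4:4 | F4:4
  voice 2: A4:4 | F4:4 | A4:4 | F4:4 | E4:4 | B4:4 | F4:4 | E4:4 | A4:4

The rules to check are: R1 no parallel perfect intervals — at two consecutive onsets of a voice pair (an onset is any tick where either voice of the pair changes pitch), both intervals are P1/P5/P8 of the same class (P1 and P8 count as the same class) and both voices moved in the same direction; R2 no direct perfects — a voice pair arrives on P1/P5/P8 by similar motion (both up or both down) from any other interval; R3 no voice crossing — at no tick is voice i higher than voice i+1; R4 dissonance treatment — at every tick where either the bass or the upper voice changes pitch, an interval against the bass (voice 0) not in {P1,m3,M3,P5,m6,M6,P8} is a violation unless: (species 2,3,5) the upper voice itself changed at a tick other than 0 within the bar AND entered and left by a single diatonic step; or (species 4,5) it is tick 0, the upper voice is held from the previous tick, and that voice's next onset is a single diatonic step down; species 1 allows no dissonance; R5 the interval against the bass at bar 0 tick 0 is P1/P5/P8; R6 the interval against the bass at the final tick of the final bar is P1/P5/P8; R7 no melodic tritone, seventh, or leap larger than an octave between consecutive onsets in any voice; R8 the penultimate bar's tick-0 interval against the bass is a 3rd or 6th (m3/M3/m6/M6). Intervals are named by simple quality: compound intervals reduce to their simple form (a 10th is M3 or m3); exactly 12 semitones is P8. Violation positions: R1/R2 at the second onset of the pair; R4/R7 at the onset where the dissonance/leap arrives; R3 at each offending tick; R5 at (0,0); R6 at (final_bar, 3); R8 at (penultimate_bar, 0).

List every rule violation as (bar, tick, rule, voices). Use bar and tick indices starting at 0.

(0, 0, R5, (0, 2))
(1, 0, R4, (0, 2))
(2, 0, R2, (0, 2))
(3, 0, R2, (0, 1))
(3, 0, R4, (0, 2))
(4, 0, R3, (1, 2))
(4, 0, R4, (0, 2))
(4, 1, R3, (1, 2))
(4, 2, R3, (1, 2))
(4, 3, R3, (1, 2))
(6, 0, R2, (0, 2))
(6, 0, R7, (2,))
(7, 0, R1, (0, 2))
(7, 0, R8, (0, 2))
(8, 0, R2, (0, 1))
(8, 3, R6, (0, 2))

bar 0: v0=F3 v1=F4 v2=A4 downbeat M3
bar 1: v0=G3 v1=E4 v2=F4 downbeat m7
bar 2: v0=A3 v1=F4 v2=A4 downbeat P8
bar 3: v0=G3 v1=D4 v2=F4 downbeat m7
bar 4: v0=F3 v1=F4 v2=E4 downbeat M7
bar 5: v0=G3 v1=E4 v2=B4 downbeat M3
bar 6: v0=F3 v1=D4 v2=F4 downbeat P8
bar 7: v0=E3 v1=C4 v2=E4 downbeat P8
bar 8: v0=F3 v1=F4 v2=A4 downbeat M3
  -> R5 @ bar 0 tick 0 v(0, 2): opens on M3
  -> R4 @ bar 1 tick 0 v(0, 2): G3/F4 m7 untreated
  -> R2 @ bar 2 tick 0 v(0, 2): G3/F4 m7 -> A3/A4 P8 similar
  -> R2 @ bar 3 tick 0 v(0, 1): A3/F4 m6 -> G3/D4 P5 similar
  -> R4 @ bar 3 tick 0 v(0, 2): G3/F4 m7 untreated
  -> R3 @ bar 4 tick 0 v(1, 2): F4 above E4
  -> R4 @ bar 4 tick 0 v(0, 2): F3/E4 M7 untreated
  -> R3 @ bar 4 tick 1 v(1, 2): F4 above E4
  -> R3 @ bar 4 tick 2 v(1, 2): F4 above E4
  -> R3 @ bar 4 tick 3 v(1, 2): F4 above E4
  -> R2 @ bar 6 tick 0 v(0, 2): G3/B4 M3 -> F3/F4 P8 similar
  -> R7 @ bar 6 tick 0 v(2,): B4->F4 leap 6st
  -> R1 @ bar 7 tick 0 v(0, 2): F3/F4 P8 -> E3/E4 P8 similar
  -> R8 @ bar 7 tick 0 v(0, 2): penult P8 not 3rd/6th
  -> R2 @ bar 8 tick 0 v(0, 1): E3/C4 m6 -> F3/F4 P8 similar
  -> R6 @ bar 8 tick 3 v(0, 2): closes on M3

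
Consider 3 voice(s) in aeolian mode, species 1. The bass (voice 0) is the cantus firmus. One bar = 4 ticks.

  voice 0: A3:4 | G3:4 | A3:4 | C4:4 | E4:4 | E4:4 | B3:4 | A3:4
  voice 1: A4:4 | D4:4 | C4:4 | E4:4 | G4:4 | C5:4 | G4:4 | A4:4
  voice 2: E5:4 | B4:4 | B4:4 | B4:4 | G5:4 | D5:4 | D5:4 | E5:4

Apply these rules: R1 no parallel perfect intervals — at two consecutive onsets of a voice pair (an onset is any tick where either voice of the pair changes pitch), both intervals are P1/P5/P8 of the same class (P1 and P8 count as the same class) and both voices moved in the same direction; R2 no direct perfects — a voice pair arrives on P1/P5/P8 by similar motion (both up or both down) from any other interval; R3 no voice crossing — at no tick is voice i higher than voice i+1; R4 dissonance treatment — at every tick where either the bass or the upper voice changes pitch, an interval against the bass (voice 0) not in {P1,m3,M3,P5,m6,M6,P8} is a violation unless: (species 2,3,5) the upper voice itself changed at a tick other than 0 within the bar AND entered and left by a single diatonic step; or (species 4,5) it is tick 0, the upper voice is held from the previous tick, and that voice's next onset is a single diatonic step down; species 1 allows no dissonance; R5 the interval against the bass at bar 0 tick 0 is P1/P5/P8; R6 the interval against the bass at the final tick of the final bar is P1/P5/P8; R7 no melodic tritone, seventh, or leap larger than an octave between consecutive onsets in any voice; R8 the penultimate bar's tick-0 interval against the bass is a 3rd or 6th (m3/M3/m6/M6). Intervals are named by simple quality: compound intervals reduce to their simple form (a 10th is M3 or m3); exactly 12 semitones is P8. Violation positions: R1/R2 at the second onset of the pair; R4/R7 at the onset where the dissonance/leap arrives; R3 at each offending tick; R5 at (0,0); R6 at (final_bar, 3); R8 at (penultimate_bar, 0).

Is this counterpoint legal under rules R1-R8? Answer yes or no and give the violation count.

No (6 violations)

bar 0: v0=A3 v1=A4 v2=E5 (P5)
bar 1: v0=G3 v1=D4 v2=B4 (M3)
bar 2: v0=A3 v1=C4 v2=B4 (M2)
bar 3: v0=C4 v1=E4 v2=B4 (M7)
bar 4: v0=E4 v1=G4 v2=G5 (m3)
bar 5: v0=E4 v1=C5 v2=D5 (m7)
bar 6: v0=B3 v1=G4 v2=D5 (m3)
bar 7: v0=A3 v1=A4 v2=E5 (P5)
  R2 @ bar1.0: A3/A4 P8 -> G3/D4 P5 similar
  R4 @ bar2.0: A3/B4 M2 untreated
  R4 @ bar3.0: C4/B4 M7 untreated
  R2 @ bar4.0: E4/B4 P5 -> G4/G5 P8 similar
  R4 @ bar5.0: E4/D5 m7 untreated
  R1 @ bar7.0: G4/D5 P5 -> A4/E5 P5 similar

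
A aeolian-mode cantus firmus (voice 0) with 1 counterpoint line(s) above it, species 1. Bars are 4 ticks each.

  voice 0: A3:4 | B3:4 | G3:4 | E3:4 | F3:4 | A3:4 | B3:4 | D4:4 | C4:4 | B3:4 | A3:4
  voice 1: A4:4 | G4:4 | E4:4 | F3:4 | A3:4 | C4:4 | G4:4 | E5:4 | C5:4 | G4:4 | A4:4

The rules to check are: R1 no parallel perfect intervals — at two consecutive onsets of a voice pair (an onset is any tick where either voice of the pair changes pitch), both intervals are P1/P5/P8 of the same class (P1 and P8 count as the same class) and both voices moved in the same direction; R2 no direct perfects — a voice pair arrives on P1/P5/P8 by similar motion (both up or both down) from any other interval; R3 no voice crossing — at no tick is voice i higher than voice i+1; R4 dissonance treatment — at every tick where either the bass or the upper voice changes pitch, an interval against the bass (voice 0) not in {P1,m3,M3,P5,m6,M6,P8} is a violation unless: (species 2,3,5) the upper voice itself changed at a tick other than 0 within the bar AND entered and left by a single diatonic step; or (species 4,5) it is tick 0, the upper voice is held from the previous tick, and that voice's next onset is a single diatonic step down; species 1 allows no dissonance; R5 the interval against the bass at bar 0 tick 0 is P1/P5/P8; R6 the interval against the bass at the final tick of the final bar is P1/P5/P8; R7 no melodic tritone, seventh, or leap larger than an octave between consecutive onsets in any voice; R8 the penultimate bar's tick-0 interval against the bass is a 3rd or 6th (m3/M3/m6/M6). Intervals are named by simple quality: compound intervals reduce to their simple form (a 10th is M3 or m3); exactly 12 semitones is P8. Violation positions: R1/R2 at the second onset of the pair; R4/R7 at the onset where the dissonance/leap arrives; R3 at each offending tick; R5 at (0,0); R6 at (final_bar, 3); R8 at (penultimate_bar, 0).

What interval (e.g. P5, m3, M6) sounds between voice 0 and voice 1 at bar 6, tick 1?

voice 0=B3 voice 1=G4 -> m6

m6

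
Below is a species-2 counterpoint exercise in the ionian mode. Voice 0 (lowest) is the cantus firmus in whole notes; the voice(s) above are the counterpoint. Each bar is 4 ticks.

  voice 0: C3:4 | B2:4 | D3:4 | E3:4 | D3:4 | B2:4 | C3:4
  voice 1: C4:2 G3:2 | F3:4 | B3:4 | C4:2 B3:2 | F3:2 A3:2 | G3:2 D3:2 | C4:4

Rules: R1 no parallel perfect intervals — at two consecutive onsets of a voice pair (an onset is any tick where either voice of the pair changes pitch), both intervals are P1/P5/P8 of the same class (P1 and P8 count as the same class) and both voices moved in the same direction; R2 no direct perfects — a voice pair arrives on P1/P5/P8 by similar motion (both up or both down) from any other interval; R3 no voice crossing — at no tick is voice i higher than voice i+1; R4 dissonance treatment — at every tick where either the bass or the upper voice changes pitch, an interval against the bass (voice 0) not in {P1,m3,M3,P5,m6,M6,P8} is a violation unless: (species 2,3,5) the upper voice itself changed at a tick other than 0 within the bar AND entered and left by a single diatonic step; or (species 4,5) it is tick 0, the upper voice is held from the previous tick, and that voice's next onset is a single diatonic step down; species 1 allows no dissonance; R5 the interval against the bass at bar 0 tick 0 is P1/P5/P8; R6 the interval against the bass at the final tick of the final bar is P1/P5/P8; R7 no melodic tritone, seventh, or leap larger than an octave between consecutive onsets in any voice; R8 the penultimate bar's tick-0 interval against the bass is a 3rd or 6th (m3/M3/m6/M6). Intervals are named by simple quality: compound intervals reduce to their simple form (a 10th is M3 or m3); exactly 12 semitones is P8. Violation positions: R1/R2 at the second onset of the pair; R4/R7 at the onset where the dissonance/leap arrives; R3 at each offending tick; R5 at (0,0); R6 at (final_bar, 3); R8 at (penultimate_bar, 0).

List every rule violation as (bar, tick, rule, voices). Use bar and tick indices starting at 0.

(1, 0, R4, (0, 1))
(2, 0, R7, (1,))
(4, 0, R7, (1,))
(6, 0, R2, (0, 1))
(6, 0, R7, (1,))

bar 0: v0=C3 v1=C4 downbeat P8
bar 1: v0=B2 v1=F3 downbeat TT
bar 2: v0=D3 v1=B3 downbeat M6
bar 3: v0=E3 v1=C4 downbeat m6
bar 4: v0=D3 v1=F3 downbeat m3
bar 5: v0=B2 v1=G3 downbeat m6
bar 6: v0=C3 v1=C4 downbeat P8
  -> R4 @ bar 1 tick 0 v(0, 1): B2/F3 TT untreated
  -> R7 @ bar 2 tick 0 v(1,): F3->B3 leap 6st
  -> R7 @ bar 4 tick 0 v(1,): B3->F3 leap 6st
  -> R2 @ bar 6 tick 0 v(0, 1): B2/D3 m3 -> C3/C4 P8 similar
  -> R7 @ bar 6 tick 0 v(1,): D3->C4 leap 10st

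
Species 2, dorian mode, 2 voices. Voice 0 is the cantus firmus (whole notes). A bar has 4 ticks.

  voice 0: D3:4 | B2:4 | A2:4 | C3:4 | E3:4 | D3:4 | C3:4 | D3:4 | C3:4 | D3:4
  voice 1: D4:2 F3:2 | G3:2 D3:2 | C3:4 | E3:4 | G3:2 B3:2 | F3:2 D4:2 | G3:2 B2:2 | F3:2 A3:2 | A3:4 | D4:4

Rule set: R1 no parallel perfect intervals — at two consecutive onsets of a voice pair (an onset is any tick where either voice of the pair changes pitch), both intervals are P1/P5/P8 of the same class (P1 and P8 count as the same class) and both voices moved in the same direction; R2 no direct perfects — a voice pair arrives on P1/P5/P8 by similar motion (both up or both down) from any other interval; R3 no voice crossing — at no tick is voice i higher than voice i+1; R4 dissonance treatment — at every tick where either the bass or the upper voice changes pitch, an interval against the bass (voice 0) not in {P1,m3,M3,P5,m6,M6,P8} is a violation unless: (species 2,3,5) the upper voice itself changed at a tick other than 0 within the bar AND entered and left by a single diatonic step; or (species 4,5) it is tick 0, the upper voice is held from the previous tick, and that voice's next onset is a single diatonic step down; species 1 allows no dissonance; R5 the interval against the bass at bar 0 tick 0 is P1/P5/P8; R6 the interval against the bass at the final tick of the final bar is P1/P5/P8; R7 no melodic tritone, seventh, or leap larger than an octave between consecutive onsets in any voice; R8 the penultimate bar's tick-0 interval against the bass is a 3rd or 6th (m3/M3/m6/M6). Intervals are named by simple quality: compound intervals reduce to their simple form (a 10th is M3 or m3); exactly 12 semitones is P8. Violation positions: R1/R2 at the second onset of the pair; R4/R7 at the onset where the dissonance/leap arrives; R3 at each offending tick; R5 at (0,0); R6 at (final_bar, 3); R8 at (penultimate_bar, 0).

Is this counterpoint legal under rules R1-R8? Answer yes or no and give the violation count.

No (7 violations)

bar 0: v0=D3 v1=D4 (P8)
bar 1: v0=B2 v1=G3 (m6)
bar 2: v0=A2 v1=C3 (m3)
bar 3: v0=C3 v1=E3 (M3)
bar 4: v0=E3 v1=G3 (m3)
bar 5: v0=D3 v1=F3 (m3)
bar 6: v0=C3 v1=G3 (P5)
bar 7: v0=D3 v1=F3 (m3)
bar 8: v0=C3 v1=A3 (M6)
bar 9: v0=D3 v1=D4 (P8)
  R7 @ bar5.0: B3->F3 leap 6st
  R2 @ bar6.0: D3/D4 P8 -> C3/G3 P5 similar
  R3 @ bar6.2: C3 above B2
  R4 @ bar6.2: C3/B2 m2 untreated
  R3 @ bar6.3: C3 above B2
  R7 @ bar7.0: B2->F3 leap 6st
  R2 @ bar9.0: C3/A3 M6 -> D3/D4 P8 similar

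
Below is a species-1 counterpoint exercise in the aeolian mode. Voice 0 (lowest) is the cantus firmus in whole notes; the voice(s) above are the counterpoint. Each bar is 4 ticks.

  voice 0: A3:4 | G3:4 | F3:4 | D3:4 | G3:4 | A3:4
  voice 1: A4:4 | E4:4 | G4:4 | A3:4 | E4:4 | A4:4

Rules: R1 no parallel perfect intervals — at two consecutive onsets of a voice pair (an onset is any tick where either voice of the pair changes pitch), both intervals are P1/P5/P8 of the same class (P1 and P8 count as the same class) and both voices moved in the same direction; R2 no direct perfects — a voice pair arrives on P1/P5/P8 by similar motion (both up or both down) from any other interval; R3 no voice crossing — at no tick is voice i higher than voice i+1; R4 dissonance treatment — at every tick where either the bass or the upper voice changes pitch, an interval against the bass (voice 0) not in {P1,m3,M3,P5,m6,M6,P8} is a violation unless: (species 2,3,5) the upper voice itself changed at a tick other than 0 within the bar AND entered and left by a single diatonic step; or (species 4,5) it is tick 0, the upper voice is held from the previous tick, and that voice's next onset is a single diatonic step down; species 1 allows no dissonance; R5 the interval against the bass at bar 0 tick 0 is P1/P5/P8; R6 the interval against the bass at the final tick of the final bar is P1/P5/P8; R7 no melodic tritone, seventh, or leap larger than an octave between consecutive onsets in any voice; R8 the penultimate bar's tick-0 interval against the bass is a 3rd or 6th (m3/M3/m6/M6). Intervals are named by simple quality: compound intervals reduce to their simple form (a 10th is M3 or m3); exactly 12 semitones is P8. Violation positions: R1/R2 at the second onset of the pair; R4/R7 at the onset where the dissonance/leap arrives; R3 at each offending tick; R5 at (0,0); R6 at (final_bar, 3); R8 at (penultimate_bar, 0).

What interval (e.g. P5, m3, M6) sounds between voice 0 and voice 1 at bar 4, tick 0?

voice 0=G3 voice 1=E4 -> M6

M6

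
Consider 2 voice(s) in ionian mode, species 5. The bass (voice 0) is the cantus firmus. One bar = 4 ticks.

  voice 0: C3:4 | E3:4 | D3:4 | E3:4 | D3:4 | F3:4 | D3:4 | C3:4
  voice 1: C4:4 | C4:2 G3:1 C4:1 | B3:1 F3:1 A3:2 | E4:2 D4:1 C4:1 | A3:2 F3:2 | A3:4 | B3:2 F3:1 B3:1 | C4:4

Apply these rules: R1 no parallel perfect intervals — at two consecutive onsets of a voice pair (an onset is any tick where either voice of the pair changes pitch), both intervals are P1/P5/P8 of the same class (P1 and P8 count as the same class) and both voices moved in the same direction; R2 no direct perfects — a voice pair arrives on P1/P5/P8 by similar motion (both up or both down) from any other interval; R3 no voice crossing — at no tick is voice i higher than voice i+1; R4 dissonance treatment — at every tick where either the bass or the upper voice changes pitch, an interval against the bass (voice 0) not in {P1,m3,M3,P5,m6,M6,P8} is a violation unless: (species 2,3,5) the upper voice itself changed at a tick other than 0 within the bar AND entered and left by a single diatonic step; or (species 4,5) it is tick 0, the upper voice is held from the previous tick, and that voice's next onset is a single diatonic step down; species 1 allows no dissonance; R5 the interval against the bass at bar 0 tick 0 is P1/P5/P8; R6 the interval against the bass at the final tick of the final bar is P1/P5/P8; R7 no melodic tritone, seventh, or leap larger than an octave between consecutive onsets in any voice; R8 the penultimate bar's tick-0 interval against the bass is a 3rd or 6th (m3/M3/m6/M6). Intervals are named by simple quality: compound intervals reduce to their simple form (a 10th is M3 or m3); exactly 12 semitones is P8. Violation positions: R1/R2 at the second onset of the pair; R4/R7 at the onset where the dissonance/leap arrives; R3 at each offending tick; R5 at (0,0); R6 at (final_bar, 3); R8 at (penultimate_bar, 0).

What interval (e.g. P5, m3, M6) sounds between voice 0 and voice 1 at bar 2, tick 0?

voice 0=D3 voice 1=B3 -> M6

M6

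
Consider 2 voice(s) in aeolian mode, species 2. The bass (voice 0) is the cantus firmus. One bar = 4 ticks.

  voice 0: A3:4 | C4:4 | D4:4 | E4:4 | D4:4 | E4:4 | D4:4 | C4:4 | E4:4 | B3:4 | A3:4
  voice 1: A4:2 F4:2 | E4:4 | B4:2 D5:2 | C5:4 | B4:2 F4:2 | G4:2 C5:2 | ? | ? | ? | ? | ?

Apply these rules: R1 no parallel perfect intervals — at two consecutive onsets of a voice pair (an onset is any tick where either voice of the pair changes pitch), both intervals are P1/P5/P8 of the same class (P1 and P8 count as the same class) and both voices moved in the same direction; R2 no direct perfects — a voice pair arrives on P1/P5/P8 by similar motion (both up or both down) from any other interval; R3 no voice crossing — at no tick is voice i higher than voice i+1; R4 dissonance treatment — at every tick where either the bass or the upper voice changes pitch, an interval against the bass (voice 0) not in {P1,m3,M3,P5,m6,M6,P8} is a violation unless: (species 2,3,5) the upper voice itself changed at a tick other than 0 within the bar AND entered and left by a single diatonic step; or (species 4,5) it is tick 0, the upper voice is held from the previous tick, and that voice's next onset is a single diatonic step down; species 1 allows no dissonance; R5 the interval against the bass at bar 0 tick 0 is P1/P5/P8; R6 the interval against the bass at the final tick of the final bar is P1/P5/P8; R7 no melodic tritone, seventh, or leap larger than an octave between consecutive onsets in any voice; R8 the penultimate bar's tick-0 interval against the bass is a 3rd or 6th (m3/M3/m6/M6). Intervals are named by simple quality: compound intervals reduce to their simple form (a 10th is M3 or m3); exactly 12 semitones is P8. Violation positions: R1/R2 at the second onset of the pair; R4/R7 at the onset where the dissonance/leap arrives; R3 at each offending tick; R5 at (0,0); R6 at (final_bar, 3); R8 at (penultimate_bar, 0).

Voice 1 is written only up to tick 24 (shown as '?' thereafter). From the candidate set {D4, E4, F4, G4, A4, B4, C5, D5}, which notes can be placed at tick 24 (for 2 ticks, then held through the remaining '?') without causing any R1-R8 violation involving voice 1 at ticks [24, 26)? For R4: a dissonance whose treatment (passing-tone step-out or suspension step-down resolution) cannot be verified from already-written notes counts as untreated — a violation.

D4: violates R2,R7
E4: violates R4
F4: legal
G4: violates R4
A4: violates R2
B4: legal
C5: violates R4
D5: legal

{B4, D5, F4}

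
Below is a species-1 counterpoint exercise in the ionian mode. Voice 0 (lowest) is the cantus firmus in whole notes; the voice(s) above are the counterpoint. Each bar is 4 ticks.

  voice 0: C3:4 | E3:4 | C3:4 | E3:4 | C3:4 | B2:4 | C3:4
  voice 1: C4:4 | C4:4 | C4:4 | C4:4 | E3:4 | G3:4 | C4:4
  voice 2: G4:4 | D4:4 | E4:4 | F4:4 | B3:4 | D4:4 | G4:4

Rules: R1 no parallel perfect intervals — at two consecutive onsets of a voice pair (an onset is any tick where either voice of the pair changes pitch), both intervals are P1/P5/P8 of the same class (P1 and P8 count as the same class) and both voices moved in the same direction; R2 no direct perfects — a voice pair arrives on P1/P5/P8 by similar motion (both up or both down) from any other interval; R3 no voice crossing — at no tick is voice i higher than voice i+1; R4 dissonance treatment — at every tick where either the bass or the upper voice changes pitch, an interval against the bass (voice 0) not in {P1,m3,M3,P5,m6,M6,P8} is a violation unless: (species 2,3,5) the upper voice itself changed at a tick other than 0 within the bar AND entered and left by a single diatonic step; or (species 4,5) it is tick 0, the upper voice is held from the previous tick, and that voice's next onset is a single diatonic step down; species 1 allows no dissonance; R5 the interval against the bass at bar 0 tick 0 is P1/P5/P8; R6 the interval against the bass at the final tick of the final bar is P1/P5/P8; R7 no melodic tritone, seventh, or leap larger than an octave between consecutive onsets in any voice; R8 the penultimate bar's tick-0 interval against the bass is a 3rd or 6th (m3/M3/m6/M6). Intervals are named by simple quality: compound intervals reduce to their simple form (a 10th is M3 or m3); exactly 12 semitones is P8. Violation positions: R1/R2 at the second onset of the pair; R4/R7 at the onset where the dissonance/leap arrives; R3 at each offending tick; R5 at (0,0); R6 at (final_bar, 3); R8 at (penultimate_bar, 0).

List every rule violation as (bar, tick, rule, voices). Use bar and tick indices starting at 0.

(1, 0, R4, (0, 2))
(3, 0, R4, (0, 2))
(4, 0, R2, (1, 2))
(4, 0, R4, (0, 2))
(4, 0, R7, (2,))
(5, 0, R1, (1, 2))
(6, 0, R1, (1, 2))
(6, 0, R2, (0, 1))
(6, 0, R2, (0, 2))

bar 0: v0=C3 v1=C4 v2=G4 downbeat P5
bar 1: v0=E3 v1=C4 v2=D4 downbeat m7
bar 2: v0=C3 v1=C4 v2=E4 downbeat M3
bar 3: v0=E3 v1=C4 v2=F4 downbeat m2
bar 4: v0=C3 v1=E3 v2=B3 downbeat M7
bar 5: v0=B2 v1=G3 v2=D4 downbeat m3
bar 6: v0=C3 v1=C4 v2=G4 downbeat P5
  -> R4 @ bar 1 tick 0 v(0, 2): E3/D4 m7 untreated
  -> R4 @ bar 3 tick 0 v(0, 2): E3/F4 m2 untreated
  -> R2 @ bar 4 tick 0 v(1, 2): C4/F4 P4 -> E3/B3 P5 similar
  -> R4 @ bar 4 tick 0 v(0, 2): C3/B3 M7 untreated
  -> R7 @ bar 4 tick 0 v(2,): F4->B3 leap 6st
  -> R1 @ bar 5 tick 0 v(1, 2): E3/B3 P5 -> G3/D4 P5 similar
  -> R1 @ bar 6 tick 0 v(1, 2): G3/D4 P5 -> C4/G4 P5 similar
  -> R2 @ bar 6 tick 0 v(0, 1): B2/G3 m6 -> C3/C4 P8 similar
  -> R2 @ bar 6 tick 0 v(0, 2): B2/D4 m3 -> C3/G4 P5 similar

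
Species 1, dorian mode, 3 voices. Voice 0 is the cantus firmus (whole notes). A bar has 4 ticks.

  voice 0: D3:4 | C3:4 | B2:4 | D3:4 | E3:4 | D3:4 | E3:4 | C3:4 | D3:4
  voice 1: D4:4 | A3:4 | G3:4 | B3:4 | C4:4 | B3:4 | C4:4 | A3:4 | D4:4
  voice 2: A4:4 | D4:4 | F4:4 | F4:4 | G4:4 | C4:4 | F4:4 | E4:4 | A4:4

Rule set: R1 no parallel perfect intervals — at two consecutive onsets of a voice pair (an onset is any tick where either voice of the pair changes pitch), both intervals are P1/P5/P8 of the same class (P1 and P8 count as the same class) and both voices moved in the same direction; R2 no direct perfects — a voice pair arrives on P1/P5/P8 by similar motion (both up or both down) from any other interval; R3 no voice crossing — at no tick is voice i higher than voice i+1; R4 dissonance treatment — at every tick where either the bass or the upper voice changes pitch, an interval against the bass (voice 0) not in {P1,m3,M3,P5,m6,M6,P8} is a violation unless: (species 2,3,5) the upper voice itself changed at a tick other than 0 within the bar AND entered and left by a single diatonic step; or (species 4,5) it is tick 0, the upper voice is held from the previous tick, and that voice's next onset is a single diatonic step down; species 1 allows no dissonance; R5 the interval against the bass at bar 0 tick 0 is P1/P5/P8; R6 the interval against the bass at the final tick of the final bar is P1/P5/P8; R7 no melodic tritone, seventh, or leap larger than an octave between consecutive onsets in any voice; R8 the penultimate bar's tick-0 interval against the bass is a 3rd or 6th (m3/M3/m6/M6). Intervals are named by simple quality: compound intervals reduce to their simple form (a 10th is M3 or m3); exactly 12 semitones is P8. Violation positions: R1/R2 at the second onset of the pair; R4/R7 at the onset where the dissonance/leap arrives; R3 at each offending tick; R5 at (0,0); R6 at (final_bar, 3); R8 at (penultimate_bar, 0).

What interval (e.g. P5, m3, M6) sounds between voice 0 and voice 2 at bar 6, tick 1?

voice 0=E3 voice 2=F4 -> m2

m2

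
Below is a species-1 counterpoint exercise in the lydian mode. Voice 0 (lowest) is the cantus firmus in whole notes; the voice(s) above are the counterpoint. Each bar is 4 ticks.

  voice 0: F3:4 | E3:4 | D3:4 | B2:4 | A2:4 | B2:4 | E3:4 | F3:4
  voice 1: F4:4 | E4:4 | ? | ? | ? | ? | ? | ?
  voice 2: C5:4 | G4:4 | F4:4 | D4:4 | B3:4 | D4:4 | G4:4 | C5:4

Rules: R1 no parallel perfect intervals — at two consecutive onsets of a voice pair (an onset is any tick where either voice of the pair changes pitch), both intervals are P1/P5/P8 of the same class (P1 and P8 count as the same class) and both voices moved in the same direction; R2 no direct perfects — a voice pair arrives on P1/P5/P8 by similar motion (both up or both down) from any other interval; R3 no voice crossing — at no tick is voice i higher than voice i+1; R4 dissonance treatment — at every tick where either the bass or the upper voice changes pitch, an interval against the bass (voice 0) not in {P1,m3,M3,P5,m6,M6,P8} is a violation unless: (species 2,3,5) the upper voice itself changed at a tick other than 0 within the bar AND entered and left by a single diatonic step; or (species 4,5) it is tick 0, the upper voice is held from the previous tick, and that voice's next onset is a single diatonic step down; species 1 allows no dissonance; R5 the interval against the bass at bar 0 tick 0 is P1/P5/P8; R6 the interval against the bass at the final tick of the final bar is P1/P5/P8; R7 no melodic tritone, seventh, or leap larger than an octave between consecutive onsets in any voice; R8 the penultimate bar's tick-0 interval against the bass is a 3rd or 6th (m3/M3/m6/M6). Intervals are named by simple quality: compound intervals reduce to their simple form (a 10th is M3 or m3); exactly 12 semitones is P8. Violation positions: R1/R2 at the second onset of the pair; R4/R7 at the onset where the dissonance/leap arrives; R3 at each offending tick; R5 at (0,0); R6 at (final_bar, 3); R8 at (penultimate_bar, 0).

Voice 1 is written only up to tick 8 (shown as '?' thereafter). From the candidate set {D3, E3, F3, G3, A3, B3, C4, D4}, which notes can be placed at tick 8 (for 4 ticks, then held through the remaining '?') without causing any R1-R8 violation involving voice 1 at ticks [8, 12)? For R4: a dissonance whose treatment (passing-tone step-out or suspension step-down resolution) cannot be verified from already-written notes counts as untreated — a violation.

{B3}

D3: violates R1,R7
E3: violates R4
F3: violates R2,R7
G3: violates R4
A3: violates R2
B3: legal
C4: violates R4
D4: violates R1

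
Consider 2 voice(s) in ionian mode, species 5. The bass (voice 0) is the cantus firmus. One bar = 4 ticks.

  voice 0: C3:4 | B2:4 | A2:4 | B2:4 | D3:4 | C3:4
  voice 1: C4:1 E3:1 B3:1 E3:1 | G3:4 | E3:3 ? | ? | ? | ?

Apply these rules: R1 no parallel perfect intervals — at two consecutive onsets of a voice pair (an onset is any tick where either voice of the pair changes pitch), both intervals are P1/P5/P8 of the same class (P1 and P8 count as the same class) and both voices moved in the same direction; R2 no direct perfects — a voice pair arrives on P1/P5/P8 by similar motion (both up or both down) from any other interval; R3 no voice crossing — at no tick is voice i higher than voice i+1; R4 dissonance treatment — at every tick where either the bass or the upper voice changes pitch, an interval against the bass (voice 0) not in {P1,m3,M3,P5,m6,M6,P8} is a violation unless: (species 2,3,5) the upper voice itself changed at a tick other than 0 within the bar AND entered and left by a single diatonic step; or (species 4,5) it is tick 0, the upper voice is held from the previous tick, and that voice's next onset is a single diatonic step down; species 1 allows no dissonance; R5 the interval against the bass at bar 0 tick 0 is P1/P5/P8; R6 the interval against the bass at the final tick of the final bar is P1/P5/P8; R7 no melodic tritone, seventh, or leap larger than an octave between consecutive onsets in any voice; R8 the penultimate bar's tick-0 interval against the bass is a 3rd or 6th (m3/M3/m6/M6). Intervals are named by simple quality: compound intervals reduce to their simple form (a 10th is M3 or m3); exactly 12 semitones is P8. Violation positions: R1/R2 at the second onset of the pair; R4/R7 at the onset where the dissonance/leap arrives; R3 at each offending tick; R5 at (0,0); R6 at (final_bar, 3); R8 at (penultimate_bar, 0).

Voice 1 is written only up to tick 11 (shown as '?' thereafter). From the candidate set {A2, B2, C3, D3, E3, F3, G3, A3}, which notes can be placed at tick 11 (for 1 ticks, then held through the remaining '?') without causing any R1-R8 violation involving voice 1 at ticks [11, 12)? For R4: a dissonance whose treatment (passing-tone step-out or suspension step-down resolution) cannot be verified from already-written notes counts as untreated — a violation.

A2: legal
B2: violates R4
C3: legal
D3: violates R4
E3: legal
F3: legal
G3: violates R4
A3: legal

{A2, A3, C3, E3, F3}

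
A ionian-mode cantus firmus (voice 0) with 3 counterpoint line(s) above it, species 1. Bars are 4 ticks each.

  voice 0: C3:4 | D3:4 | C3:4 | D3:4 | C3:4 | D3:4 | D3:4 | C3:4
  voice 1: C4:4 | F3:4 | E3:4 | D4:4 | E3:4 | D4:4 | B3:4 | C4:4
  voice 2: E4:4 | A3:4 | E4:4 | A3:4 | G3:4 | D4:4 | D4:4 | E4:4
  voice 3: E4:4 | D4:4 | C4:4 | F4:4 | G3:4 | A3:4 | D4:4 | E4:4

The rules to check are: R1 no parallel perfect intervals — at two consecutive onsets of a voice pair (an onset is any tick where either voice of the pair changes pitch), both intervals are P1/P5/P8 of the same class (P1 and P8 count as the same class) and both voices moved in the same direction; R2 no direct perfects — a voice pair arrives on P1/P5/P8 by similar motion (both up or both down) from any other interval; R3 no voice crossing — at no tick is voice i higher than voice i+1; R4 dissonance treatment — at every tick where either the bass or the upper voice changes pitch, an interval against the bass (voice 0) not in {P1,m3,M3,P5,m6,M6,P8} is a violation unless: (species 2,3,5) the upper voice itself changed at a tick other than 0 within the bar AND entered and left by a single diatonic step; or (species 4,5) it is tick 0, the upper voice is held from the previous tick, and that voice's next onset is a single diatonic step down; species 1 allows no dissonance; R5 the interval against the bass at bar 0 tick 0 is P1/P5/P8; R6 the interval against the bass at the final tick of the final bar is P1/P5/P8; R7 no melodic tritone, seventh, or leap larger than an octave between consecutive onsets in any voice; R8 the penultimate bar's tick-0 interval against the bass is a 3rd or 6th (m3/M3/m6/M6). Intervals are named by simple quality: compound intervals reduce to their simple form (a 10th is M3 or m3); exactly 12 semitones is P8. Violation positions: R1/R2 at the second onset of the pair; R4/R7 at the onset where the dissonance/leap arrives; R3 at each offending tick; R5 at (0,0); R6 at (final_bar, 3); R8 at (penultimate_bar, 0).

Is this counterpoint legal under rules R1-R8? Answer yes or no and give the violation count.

No (32 violations)

bar 0: v0=C3 v1=C4 v2=E4 v3=E4 (M3)
bar 1: v0=D3 v1=F3 v2=A3 v3=D4 (P8)
bar 2: v0=C3 v1=E3 v2=E4 v3=C4 (P8)
bar 3: v0=D3 v1=D4 v2=A3 v3=F4 (m3)
bar 4: v0=C3 v1=E3 v2=G3 v3=G3 (P5)
bar 5: v0=D3 v1=D4 v2=D4 v3=A3 (P5)
bar 6: v0=D3 v1=B3 v2=D4 v3=D4 (P8)
bar 7: v0=C3 v1=C4 v2=E4 v3=E4 (M3)
  R5 @ bar0.0: opens on M3
  R5 @ bar0.0: opens on M3
  R1 @ bar2.0: D3/D4 P8 -> C3/C4 P8 similar
  R3 @ bar2.0: E4 above C4
  R3 @ bar2.1: E4 above C4
  R3 @ bar2.2: E4 above C4
  R3 @ bar2.3: E4 above C4
  R2 @ bar3.0: C3/E3 M3 -> D3/D4 P8 similar
  R3 @ bar3.0: D4 above A3
  R7 @ bar3.0: E3->D4 leap 10st
  R3 @ bar3.1: D4 above A3
  R3 @ bar3.2: D4 above A3
  R3 @ bar3.3: D4 above A3
  R1 @ bar4.0: D3/A3 P5 -> C3/G3 P5 similar
  R2 @ bar4.0: D3/F4 m3 -> C3/G3 P5 similar
  R2 @ bar4.0: A3/F4 m6 -> G3/G3 P1 similar
  R7 @ bar4.0: D4->E3 leap 10st
  R7 @ bar4.0: F4->G3 leap 10st
  R1 @ bar5.0: C3/G3 P5 -> D3/A3 P5 similar
  R2 @ bar5.0: C3/E3 M3 -> D3/D4 P8 similar
  R2 @ bar5.0: C3/G3 P5 -> D3/D4 P8 similar
  R2 @ bar5.0: E3/G3 m3 -> D4/D4 P1 similar
  R3 @ bar5.0: D4 above A3
  R7 @ bar5.0: E3->D4 leap 10st
  R3 @ bar5.1: D4 above A3
  R3 @ bar5.2: D4 above A3
  R3 @ bar5.3: D4 above A3
  R8 @ bar6.0: penult P8 not 3rd/6th
  R8 @ bar6.0: penult P8 not 3rd/6th
  R1 @ bar7.0: D4/D4 P1 -> E4/E4 P1 similar
  R6 @ bar7.3: closes on M3
  R6 @ bar7.3: closes on M3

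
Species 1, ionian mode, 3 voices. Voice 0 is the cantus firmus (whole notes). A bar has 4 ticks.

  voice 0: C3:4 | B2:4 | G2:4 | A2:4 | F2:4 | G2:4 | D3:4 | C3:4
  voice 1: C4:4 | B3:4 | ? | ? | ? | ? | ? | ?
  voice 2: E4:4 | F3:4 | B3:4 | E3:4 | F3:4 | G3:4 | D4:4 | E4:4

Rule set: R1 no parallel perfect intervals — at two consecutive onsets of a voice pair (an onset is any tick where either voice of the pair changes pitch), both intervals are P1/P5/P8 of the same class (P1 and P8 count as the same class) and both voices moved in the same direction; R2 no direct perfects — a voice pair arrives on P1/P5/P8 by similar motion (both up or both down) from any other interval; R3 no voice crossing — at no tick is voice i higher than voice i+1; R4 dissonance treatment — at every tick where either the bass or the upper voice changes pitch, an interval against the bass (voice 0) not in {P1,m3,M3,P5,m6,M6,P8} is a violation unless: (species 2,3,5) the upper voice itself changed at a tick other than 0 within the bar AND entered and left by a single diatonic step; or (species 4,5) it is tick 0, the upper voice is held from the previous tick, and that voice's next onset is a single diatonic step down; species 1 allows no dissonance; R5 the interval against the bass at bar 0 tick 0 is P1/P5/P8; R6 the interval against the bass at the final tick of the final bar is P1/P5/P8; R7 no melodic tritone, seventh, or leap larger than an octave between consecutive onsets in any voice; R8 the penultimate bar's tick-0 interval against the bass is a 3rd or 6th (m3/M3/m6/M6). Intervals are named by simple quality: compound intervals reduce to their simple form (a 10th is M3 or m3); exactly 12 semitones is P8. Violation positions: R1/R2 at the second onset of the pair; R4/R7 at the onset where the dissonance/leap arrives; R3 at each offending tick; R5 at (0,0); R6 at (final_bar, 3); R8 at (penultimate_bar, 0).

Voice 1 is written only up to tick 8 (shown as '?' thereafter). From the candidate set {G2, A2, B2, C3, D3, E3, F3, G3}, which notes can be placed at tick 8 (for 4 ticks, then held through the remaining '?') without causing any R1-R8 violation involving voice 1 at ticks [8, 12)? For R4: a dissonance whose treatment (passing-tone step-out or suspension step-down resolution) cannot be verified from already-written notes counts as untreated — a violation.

{B2, E3}

G2: violates R1,R7
A2: violates R4,R7
B2: legal
C3: violates R4,R7
D3: violates R2
E3: legal
F3: violates R4,R7
G3: violates R1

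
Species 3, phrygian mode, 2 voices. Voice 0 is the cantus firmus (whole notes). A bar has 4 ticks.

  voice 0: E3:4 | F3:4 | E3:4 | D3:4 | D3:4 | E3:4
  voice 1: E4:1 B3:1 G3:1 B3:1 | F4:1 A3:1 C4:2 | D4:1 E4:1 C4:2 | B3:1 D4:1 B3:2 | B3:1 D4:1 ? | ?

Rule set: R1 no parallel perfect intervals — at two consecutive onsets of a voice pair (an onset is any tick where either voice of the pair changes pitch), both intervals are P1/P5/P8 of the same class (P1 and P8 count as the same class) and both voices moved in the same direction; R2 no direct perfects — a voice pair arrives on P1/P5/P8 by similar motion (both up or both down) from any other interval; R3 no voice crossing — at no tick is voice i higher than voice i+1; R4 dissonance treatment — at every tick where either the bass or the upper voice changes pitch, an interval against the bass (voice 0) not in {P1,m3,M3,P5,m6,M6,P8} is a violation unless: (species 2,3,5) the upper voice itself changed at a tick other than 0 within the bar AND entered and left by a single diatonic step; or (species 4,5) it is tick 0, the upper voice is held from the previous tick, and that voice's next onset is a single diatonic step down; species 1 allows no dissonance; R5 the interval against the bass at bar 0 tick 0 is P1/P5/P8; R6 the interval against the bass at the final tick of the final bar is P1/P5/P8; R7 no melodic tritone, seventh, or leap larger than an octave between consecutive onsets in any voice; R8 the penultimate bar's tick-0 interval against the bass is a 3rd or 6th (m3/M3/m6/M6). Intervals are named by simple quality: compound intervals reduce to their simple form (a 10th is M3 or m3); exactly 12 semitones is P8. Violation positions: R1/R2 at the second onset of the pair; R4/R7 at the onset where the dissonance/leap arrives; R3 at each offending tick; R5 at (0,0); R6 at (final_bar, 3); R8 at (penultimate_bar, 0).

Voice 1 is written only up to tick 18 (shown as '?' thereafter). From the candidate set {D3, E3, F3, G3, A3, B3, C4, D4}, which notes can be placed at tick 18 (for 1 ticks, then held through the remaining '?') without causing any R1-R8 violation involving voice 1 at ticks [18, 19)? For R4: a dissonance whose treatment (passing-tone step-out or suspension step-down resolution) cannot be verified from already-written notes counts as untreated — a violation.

D3: legal
E3: violates R4,R7
F3: legal
G3: violates R4
A3: legal
B3: legal
C4: violates R4
D4: legal

{A3, B3, D3, D4, F3}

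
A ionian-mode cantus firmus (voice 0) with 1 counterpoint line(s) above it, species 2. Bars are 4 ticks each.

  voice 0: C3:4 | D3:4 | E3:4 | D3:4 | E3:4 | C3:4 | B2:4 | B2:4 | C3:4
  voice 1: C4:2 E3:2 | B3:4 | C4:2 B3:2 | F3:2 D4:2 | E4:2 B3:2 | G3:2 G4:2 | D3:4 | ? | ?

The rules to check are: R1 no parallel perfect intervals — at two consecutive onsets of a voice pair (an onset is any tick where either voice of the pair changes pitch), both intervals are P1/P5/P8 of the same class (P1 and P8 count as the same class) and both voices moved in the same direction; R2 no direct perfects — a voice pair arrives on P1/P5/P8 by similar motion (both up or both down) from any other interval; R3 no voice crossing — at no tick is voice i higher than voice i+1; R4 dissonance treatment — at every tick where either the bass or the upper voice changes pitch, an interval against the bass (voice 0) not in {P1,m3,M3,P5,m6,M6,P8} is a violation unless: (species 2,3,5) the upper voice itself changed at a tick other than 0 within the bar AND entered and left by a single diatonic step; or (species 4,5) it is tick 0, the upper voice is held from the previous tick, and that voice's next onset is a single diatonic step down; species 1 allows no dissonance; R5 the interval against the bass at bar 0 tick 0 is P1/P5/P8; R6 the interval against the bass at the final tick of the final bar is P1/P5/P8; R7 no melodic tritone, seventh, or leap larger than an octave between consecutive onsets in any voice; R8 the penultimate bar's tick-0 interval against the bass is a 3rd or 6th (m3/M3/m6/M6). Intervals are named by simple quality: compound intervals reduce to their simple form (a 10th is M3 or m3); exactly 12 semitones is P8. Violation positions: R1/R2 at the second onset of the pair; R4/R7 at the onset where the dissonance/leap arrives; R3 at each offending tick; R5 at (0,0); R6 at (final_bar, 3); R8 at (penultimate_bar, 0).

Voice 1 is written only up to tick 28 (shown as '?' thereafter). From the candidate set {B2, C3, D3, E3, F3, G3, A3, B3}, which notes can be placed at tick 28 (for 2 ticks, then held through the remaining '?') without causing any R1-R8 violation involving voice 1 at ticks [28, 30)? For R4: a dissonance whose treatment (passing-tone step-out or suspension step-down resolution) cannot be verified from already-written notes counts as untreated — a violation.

B2: violates R8
C3: violates R4,R8
D3: legal
E3: violates R4,R8
F3: violates R4,R8
G3: legal
A3: violates R4,R8
B3: violates R8

{D3, G3}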